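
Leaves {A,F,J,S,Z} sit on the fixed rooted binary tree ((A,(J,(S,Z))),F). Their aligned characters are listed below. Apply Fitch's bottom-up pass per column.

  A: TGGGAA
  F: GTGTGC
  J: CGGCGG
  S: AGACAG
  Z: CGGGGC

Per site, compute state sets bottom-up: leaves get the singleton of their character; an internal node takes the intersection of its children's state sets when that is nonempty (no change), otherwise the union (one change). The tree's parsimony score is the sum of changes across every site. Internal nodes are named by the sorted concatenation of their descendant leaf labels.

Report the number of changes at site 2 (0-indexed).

[col 0] SZ: children S:{A}, Z:{C} ∪→ {A,C}; cost 1
[col 0] JSZ: children J:{C}, SZ:{A,C} ∩→ {C}; cost 0
[col 0] AJSZ: children A:{T}, JSZ:{C} ∪→ {C,T}; cost 1
[col 0] AFJSZ: children AJSZ:{C,T}, F:{G} ∪→ {C,G,T}; cost 1
[col 1] SZ: children S:{G}, Z:{G} ∩→ {G}; cost 0
[col 1] JSZ: children J:{G}, SZ:{G} ∩→ {G}; cost 0
[col 1] AJSZ: children A:{G}, JSZ:{G} ∩→ {G}; cost 0
[col 1] AFJSZ: children AJSZ:{G}, F:{T} ∪→ {G,T}; cost 1
[col 2] SZ: children S:{A}, Z:{G} ∪→ {A,G}; cost 1
[col 2] JSZ: children J:{G}, SZ:{A,G} ∩→ {G}; cost 0
[col 2] AJSZ: children A:{G}, JSZ:{G} ∩→ {G}; cost 0
[col 2] AFJSZ: children AJSZ:{G}, F:{G} ∩→ {G}; cost 0
[col 3] SZ: children S:{C}, Z:{G} ∪→ {C,G}; cost 1
[col 3] JSZ: children J:{C}, SZ:{C,G} ∩→ {C}; cost 0
[col 3] AJSZ: children A:{G}, JSZ:{C} ∪→ {C,G}; cost 1
[col 3] AFJSZ: children AJSZ:{C,G}, F:{T} ∪→ {C,G,T}; cost 1
[col 4] SZ: children S:{A}, Z:{G} ∪→ {A,G}; cost 1
[col 4] JSZ: children J:{G}, SZ:{A,G} ∩→ {G}; cost 0
[col 4] AJSZ: children A:{A}, JSZ:{G} ∪→ {A,G}; cost 1
[col 4] AFJSZ: children AJSZ:{A,G}, F:{G} ∩→ {G}; cost 0
[col 5] SZ: children S:{G}, Z:{C} ∪→ {C,G}; cost 1
[col 5] JSZ: children J:{G}, SZ:{C,G} ∩→ {G}; cost 0
[col 5] AJSZ: children A:{A}, JSZ:{G} ∪→ {A,G}; cost 1
[col 5] AFJSZ: children AJSZ:{A,G}, F:{C} ∪→ {A,C,G}; cost 1
per-site changes: [3, 1, 1, 3, 2, 3]; total = 13

1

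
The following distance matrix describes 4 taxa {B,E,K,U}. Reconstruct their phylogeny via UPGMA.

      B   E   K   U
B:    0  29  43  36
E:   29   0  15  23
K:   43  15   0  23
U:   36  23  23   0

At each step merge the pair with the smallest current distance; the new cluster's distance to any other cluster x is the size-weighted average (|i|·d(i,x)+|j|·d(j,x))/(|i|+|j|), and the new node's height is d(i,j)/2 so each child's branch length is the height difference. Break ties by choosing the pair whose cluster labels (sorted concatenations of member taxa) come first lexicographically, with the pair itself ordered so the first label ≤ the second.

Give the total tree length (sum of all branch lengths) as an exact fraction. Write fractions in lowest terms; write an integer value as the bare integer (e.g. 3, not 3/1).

55

step 1: merge (E,K) at d=15; branch lengths E→15/2, K→15/2; new cluster EK
  updated: d(B,EK)=36, d(EK,U)=23
step 2: merge (EK,U) at d=23; branch lengths EK→4, U→23/2; new cluster EKU
  updated: d(B,EKU)=36
step 3: merge (B,EKU) at d=36; branch lengths B→18, EKU→13/2; new cluster BEKU
final tree: (B:18,((E:15/2,K:15/2):4,U:23/2):13/2)
total length: 55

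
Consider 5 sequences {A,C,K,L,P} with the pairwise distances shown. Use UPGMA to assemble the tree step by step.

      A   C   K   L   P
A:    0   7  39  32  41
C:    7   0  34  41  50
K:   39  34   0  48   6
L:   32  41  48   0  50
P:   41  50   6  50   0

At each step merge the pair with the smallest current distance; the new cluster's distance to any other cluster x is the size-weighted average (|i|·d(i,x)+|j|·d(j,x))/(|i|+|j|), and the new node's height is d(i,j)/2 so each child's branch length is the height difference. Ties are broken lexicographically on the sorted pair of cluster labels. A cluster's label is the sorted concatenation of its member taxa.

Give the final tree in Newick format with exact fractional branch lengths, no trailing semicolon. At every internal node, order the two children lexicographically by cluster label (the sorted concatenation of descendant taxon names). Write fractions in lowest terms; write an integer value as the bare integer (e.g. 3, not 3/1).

1. join K+P (d=6) ⇒ KP; edges |K|=3, |P|=3
  updated: d(A,KP)=40, d(C,KP)=42, d(KP,L)=49
2. join A+C (d=7) ⇒ AC; edges |A|=7/2, |C|=7/2
  updated: d(AC,KP)=41, d(AC,L)=73/2
3. join AC+L (d=73/2) ⇒ ACL; edges |AC|=59/4, |L|=73/4
  updated: d(ACL,KP)=131/3
4. join ACL+KP (d=131/3) ⇒ ACKLP; edges |ACL|=43/12, |KP|=113/6
final tree: (((A:7/2,C:7/2):59/4,L:73/4):43/12,(K:3,P:3):113/6)
total length: 821/12

(((A:7/2,C:7/2):59/4,L:73/4):43/12,(K:3,P:3):113/6)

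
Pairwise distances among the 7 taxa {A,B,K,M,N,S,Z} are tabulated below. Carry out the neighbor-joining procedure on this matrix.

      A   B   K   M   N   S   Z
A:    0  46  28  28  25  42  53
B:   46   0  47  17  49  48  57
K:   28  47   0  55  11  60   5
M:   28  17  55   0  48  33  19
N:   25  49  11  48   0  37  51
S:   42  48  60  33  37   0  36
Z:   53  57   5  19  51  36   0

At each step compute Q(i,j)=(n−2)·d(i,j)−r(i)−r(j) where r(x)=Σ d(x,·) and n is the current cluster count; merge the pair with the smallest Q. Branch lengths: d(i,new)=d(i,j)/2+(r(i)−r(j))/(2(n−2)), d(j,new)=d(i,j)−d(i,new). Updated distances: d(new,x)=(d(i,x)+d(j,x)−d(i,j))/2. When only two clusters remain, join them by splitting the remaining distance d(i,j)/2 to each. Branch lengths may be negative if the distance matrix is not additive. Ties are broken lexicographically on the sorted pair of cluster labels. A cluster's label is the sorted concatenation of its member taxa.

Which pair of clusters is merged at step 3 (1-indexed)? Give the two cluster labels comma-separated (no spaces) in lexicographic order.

BM,S

1. join K+Z (d=5, Q=-402) ⇒ KZ; edges |K|=1, |Z|=4
  updated: d(A,KZ)=38, d(B,KZ)=99/2, d(KZ,M)=69/2, d(KZ,N)=57/2, d(KZ,S)=91/2
2. join B+M (d=17, Q=-302) ⇒ BM; edges |B|=117/8, |M|=19/8
  updated: d(A,BM)=57/2, d(BM,KZ)=67/2, d(BM,N)=40, d(BM,S)=32
3. join BM+S (d=32, Q=-389/2) ⇒ BMS; edges |BM|=49/4, |S|=79/4
  updated: d(A,BMS)=77/4, d(BMS,KZ)=47/2, d(BMS,N)=45/2
4. join A+BMS (d=77/4, Q=-109) ⇒ ABMS; edges |A|=111/8, |BMS|=43/8
  updated: d(ABMS,KZ)=169/8, d(ABMS,N)=113/8
5. join ABMS+KZ (d=169/8, Q=-255/4) ⇒ ABKMSZ; edges |ABMS|=27/8, |KZ|=71/4
  updated: d(ABKMSZ,N)=43/4
6. join ABKMSZ+N (d=43/4) ⇒ ABKMNSZ; edges |ABKMSZ|=43/8, |N|=43/8
final tree: (((A:111/8,((B:117/8,M:19/8):49/4,S:79/4):43/8):27/8,(K:1,Z:4):71/4):43/8,N:43/8)
total length: 841/8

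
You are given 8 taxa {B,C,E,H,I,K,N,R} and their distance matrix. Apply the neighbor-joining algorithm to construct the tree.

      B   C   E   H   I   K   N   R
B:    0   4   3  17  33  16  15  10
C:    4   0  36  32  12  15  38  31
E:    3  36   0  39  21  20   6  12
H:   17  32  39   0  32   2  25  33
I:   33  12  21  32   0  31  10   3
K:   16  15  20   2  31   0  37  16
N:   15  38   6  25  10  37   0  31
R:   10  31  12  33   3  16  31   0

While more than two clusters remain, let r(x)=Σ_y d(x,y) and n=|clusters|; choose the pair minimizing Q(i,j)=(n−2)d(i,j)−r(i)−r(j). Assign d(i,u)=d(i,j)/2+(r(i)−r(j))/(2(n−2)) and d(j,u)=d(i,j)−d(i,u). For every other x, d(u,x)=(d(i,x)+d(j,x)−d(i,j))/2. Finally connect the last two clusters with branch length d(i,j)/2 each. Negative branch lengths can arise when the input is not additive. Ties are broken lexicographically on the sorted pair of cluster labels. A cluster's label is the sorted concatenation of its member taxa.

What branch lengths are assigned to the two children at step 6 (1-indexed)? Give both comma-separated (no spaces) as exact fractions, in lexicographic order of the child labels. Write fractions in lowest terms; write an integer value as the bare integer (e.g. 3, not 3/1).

73/16,103/16

iteration 1: select H,K (d=2, Q=-305); attach at lengths (55/12, -31/12); label the merged cluster HK
  updated: d(B,HK)=31/2, d(C,HK)=45/2, d(E,HK)=57/2, d(HK,I)=61/2, d(HK,N)=30, d(HK,R)=47/2
iteration 2: select E,N (d=6, Q=-413/2); attach at lengths (13/20, 107/20); label the merged cluster EN
  updated: d(B,EN)=6, d(C,EN)=34, d(EN,HK)=105/4, d(EN,I)=25/2, d(EN,R)=37/2
iteration 3: select I,R (d=3, Q=-165); attach at lengths (17/8, 7/8); label the merged cluster IR
  updated: d(B,IR)=20, d(C,IR)=20, d(EN,IR)=14, d(HK,IR)=51/2
iteration 4: select EN,IR (d=14, Q=-471/4); attach at lengths (57/8, 55/8); label the merged cluster EINR
  updated: d(B,EINR)=6, d(C,EINR)=20, d(EINR,HK)=151/8
iteration 5: select B,C (d=4, Q=-64); attach at lengths (-13/4, 29/4); label the merged cluster BC
  updated: d(BC,EINR)=11, d(BC,HK)=17
iteration 6: select BC,EINR (d=11, Q=-375/8); attach at lengths (73/16, 103/16); label the merged cluster BCEINR
  updated: d(BCEINR,HK)=199/16
iteration 7: select BCEINR,HK (d=199/16); attach at lengths (199/32, 199/32); label the merged cluster BCEHIKNR
final tree: (((B:-13/4,C:29/4):73/16,((E:13/20,N:107/20):57/8,(I:17/8,R:7/8):55/8):103/16):199/32,(H:55/12,K:-31/12):199/32)
total length: 839/16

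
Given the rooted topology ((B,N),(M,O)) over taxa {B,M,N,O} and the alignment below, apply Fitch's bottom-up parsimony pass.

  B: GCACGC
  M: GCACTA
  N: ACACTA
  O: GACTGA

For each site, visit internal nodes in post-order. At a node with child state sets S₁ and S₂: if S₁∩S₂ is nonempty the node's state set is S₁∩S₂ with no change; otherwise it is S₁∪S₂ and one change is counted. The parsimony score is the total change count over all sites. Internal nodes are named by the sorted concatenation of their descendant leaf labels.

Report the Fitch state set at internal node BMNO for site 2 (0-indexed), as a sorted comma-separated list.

[col 0] BN: children B:{G}, N:{A} ∪→ {A,G}; cost 1
[col 0] MO: children M:{G}, O:{G} ∩→ {G}; cost 0
[col 0] BMNO: children BN:{A,G}, MO:{G} ∩→ {G}; cost 0
[col 1] BN: children B:{C}, N:{C} ∩→ {C}; cost 0
[col 1] MO: children M:{C}, O:{A} ∪→ {A,C}; cost 1
[col 1] BMNO: children BN:{C}, MO:{A,C} ∩→ {C}; cost 0
[col 2] BN: children B:{A}, N:{A} ∩→ {A}; cost 0
[col 2] MO: children M:{A}, O:{C} ∪→ {A,C}; cost 1
[col 2] BMNO: children BN:{A}, MO:{A,C} ∩→ {A}; cost 0
[col 3] BN: children B:{C}, N:{C} ∩→ {C}; cost 0
[col 3] MO: children M:{C}, O:{T} ∪→ {C,T}; cost 1
[col 3] BMNO: children BN:{C}, MO:{C,T} ∩→ {C}; cost 0
[col 4] BN: children B:{G}, N:{T} ∪→ {G,T}; cost 1
[col 4] MO: children M:{T}, O:{G} ∪→ {G,T}; cost 1
[col 4] BMNO: children BN:{G,T}, MO:{G,T} ∩→ {G,T}; cost 0
[col 5] BN: children B:{C}, N:{A} ∪→ {A,C}; cost 1
[col 5] MO: children M:{A}, O:{A} ∩→ {A}; cost 0
[col 5] BMNO: children BN:{A,C}, MO:{A} ∩→ {A}; cost 0
per-site changes: [1, 1, 1, 1, 2, 1]; total = 7

A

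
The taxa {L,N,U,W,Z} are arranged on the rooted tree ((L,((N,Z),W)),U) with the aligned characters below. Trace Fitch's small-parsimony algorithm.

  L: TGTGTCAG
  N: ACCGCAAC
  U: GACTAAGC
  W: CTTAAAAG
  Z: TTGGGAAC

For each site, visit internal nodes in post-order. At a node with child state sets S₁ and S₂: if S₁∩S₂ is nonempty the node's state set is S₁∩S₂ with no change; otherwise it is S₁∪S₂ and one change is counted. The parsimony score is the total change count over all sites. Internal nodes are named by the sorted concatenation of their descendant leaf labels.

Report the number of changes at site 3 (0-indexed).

[col 0] NZ: children N:{A}, Z:{T} ∪→ {A,T}; cost 1
[col 0] NWZ: children NZ:{A,T}, W:{C} ∪→ {A,C,T}; cost 1
[col 0] LNWZ: children L:{T}, NWZ:{A,C,T} ∩→ {T}; cost 0
[col 0] LNUWZ: children LNWZ:{T}, U:{G} ∪→ {G,T}; cost 1
[col 1] NZ: children N:{C}, Z:{T} ∪→ {C,T}; cost 1
[col 1] NWZ: children NZ:{C,T}, W:{T} ∩→ {T}; cost 0
[col 1] LNWZ: children L:{G}, NWZ:{T} ∪→ {G,T}; cost 1
[col 1] LNUWZ: children LNWZ:{G,T}, U:{A} ∪→ {A,G,T}; cost 1
[col 2] NZ: children N:{C}, Z:{G} ∪→ {C,G}; cost 1
[col 2] NWZ: children NZ:{C,G}, W:{T} ∪→ {C,G,T}; cost 1
[col 2] LNWZ: children L:{T}, NWZ:{C,G,T} ∩→ {T}; cost 0
[col 2] LNUWZ: children LNWZ:{T}, U:{C} ∪→ {C,T}; cost 1
[col 3] NZ: children N:{G}, Z:{G} ∩→ {G}; cost 0
[col 3] NWZ: children NZ:{G}, W:{A} ∪→ {A,G}; cost 1
[col 3] LNWZ: children L:{G}, NWZ:{A,G} ∩→ {G}; cost 0
[col 3] LNUWZ: children LNWZ:{G}, U:{T} ∪→ {G,T}; cost 1
[col 4] NZ: children N:{C}, Z:{G} ∪→ {C,G}; cost 1
[col 4] NWZ: children NZ:{C,G}, W:{A} ∪→ {A,C,G}; cost 1
[col 4] LNWZ: children L:{T}, NWZ:{A,C,G} ∪→ {A,C,G,T}; cost 1
[col 4] LNUWZ: children LNWZ:{A,C,G,T}, U:{A} ∩→ {A}; cost 0
[col 5] NZ: children N:{A}, Z:{A} ∩→ {A}; cost 0
[col 5] NWZ: children NZ:{A}, W:{A} ∩→ {A}; cost 0
[col 5] LNWZ: children L:{C}, NWZ:{A} ∪→ {A,C}; cost 1
[col 5] LNUWZ: children LNWZ:{A,C}, U:{A} ∩→ {A}; cost 0
[col 6] NZ: children N:{A}, Z:{A} ∩→ {A}; cost 0
[col 6] NWZ: children NZ:{A}, W:{A} ∩→ {A}; cost 0
[col 6] LNWZ: children L:{A}, NWZ:{A} ∩→ {A}; cost 0
[col 6] LNUWZ: children LNWZ:{A}, U:{G} ∪→ {A,G}; cost 1
[col 7] NZ: children N:{C}, Z:{C} ∩→ {C}; cost 0
[col 7] NWZ: children NZ:{C}, W:{G} ∪→ {C,G}; cost 1
[col 7] LNWZ: children L:{G}, NWZ:{C,G} ∩→ {G}; cost 0
[col 7] LNUWZ: children LNWZ:{G}, U:{C} ∪→ {C,G}; cost 1
per-site changes: [3, 3, 3, 2, 3, 1, 1, 2]; total = 18

2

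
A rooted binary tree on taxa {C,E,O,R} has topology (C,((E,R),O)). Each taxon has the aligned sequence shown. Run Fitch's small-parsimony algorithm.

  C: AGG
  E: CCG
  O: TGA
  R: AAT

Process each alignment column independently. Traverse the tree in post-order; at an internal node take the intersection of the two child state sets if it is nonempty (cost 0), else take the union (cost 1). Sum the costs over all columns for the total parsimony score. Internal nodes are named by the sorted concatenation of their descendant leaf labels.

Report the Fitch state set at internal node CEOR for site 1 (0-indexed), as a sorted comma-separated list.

G

ER@0: {C} ∪ {A} = {A,C} (union, +1)
EOR@0: {A,C} ∪ {T} = {A,C,T} (union, +1)
CEOR@0: {A} ∩ {A,C,T} = {A} (intersection, +0)
ER@1: {C} ∪ {A} = {A,C} (union, +1)
EOR@1: {A,C} ∪ {G} = {A,C,G} (union, +1)
CEOR@1: {G} ∩ {A,C,G} = {G} (intersection, +0)
ER@2: {G} ∪ {T} = {G,T} (union, +1)
EOR@2: {G,T} ∪ {A} = {A,G,T} (union, +1)
CEOR@2: {G} ∩ {A,G,T} = {G} (intersection, +0)
per-site changes: [2, 2, 2]; total = 6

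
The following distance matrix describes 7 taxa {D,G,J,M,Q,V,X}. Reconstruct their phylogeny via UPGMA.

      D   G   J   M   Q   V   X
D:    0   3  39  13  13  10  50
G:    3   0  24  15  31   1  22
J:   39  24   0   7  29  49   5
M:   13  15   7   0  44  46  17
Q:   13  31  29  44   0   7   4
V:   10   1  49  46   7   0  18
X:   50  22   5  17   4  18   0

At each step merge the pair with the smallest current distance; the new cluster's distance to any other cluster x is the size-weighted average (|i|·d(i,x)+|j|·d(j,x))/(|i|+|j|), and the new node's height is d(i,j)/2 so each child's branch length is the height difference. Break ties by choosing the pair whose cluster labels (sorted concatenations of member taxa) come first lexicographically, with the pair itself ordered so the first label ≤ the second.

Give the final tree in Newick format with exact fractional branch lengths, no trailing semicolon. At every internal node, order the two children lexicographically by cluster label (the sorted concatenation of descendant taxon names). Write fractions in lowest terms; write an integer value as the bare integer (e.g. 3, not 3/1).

step 1: merge (G,V) at d=1; branch lengths G→1/2, V→1/2; new cluster GV
  updated: d(D,GV)=13/2, d(GV,J)=73/2, d(GV,M)=61/2, d(GV,Q)=19, d(GV,X)=20
step 2: merge (Q,X) at d=4; branch lengths Q→2, X→2; new cluster QX
  updated: d(D,QX)=63/2, d(GV,QX)=39/2, d(J,QX)=17, d(M,QX)=61/2
step 3: merge (D,GV) at d=13/2; branch lengths D→13/4, GV→11/4; new cluster DGV
  updated: d(DGV,J)=112/3, d(DGV,M)=74/3, d(DGV,QX)=47/2
step 4: merge (J,M) at d=7; branch lengths J→7/2, M→7/2; new cluster JM
  updated: d(DGV,JM)=31, d(JM,QX)=95/4
step 5: merge (DGV,QX) at d=47/2; branch lengths DGV→17/2, QX→39/4; new cluster DGQVX
  updated: d(DGQVX,JM)=281/10
step 6: merge (DGQVX,JM) at d=281/10; branch lengths DGQVX→23/10, JM→211/20; new cluster DGJMQVX
final tree: (((D:13/4,(G:1/2,V:1/2):11/4):17/2,(Q:2,X:2):39/4):23/10,(J:7/2,M:7/2):211/20)
total length: 491/10

(((D:13/4,(G:1/2,V:1/2):11/4):17/2,(Q:2,X:2):39/4):23/10,(J:7/2,M:7/2):211/20)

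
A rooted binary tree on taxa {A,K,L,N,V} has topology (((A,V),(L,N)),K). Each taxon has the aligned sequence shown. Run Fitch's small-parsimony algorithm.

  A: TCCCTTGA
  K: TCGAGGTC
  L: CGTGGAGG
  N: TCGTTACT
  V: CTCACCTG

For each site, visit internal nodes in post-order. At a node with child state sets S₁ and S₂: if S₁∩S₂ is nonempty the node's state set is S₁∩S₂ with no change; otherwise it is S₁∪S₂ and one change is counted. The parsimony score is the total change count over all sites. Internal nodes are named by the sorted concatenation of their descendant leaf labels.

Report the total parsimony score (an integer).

21

site 0, node AV: A={T} ∪ V={C} → {C,T} (+1)
site 0, node LN: L={C} ∪ N={T} → {C,T} (+1)
site 0, node ALNV: AV={C,T} ∩ LN={C,T} → {C,T} (+0)
site 0, node AKLNV: ALNV={C,T} ∩ K={T} → {T} (+0)
site 1, node AV: A={C} ∪ V={T} → {C,T} (+1)
site 1, node LN: L={G} ∪ N={C} → {C,G} (+1)
site 1, node ALNV: AV={C,T} ∩ LN={C,G} → {C} (+0)
site 1, node AKLNV: ALNV={C} ∩ K={C} → {C} (+0)
site 2, node AV: A={C} ∩ V={C} → {C} (+0)
site 2, node LN: L={T} ∪ N={G} → {G,T} (+1)
site 2, node ALNV: AV={C} ∪ LN={G,T} → {C,G,T} (+1)
site 2, node AKLNV: ALNV={C,G,T} ∩ K={G} → {G} (+0)
site 3, node AV: A={C} ∪ V={A} → {A,C} (+1)
site 3, node LN: L={G} ∪ N={T} → {G,T} (+1)
site 3, node ALNV: AV={A,C} ∪ LN={G,T} → {A,C,G,T} (+1)
site 3, node AKLNV: ALNV={A,C,G,T} ∩ K={A} → {A} (+0)
site 4, node AV: A={T} ∪ V={C} → {C,T} (+1)
site 4, node LN: L={G} ∪ N={T} → {G,T} (+1)
site 4, node ALNV: AV={C,T} ∩ LN={G,T} → {T} (+0)
site 4, node AKLNV: ALNV={T} ∪ K={G} → {G,T} (+1)
site 5, node AV: A={T} ∪ V={C} → {C,T} (+1)
site 5, node LN: L={A} ∩ N={A} → {A} (+0)
site 5, node ALNV: AV={C,T} ∪ LN={A} → {A,C,T} (+1)
site 5, node AKLNV: ALNV={A,C,T} ∪ K={G} → {A,C,G,T} (+1)
site 6, node AV: A={G} ∪ V={T} → {G,T} (+1)
site 6, node LN: L={G} ∪ N={C} → {C,G} (+1)
site 6, node ALNV: AV={G,T} ∩ LN={C,G} → {G} (+0)
site 6, node AKLNV: ALNV={G} ∪ K={T} → {G,T} (+1)
site 7, node AV: A={A} ∪ V={G} → {A,G} (+1)
site 7, node LN: L={G} ∪ N={T} → {G,T} (+1)
site 7, node ALNV: AV={A,G} ∩ LN={G,T} → {G} (+0)
site 7, node AKLNV: ALNV={G} ∪ K={C} → {C,G} (+1)
per-site changes: [2, 2, 2, 3, 3, 3, 3, 3]; total = 21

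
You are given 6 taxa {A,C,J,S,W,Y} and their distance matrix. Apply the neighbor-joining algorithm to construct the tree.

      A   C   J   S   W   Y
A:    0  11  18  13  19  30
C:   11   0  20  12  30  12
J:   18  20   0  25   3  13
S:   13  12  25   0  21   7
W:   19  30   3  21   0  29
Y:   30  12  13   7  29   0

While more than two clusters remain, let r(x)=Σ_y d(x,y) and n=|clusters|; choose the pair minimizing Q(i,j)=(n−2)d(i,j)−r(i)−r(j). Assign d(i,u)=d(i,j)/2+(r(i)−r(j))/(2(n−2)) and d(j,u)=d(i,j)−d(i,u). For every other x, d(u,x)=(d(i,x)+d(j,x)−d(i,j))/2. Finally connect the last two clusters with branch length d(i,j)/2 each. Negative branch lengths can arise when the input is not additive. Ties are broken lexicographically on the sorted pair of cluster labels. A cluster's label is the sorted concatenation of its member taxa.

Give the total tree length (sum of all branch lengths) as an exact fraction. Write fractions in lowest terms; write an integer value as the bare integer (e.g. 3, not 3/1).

iteration 1: select J,W (d=3, Q=-169); attach at lengths (-11/8, 35/8); label the merged cluster JW
  updated: d(A,JW)=17, d(C,JW)=47/2, d(JW,S)=43/2, d(JW,Y)=39/2
iteration 2: select A,JW (d=17, Q=-203/2); attach at lengths (27/4, 41/4); label the merged cluster AJW
  updated: d(AJW,C)=35/4, d(AJW,S)=35/4, d(AJW,Y)=65/4
iteration 3: select AJW,C (d=35/4, Q=-49); attach at lengths (37/8, 33/8); label the merged cluster ACJW
  updated: d(ACJW,S)=6, d(ACJW,Y)=39/4
iteration 4: select ACJW,S (d=6, Q=-91/4); attach at lengths (35/8, 13/8); label the merged cluster ACJSW
  updated: d(ACJSW,Y)=43/8
iteration 5: select ACJSW,Y (d=43/8); attach at lengths (43/16, 43/16); label the merged cluster ACJSWY
final tree: ((((A:27/4,(J:-11/8,W:35/8):41/4):37/8,C:33/8):35/8,S:13/8):43/16,Y:43/16)
total length: 321/8

321/8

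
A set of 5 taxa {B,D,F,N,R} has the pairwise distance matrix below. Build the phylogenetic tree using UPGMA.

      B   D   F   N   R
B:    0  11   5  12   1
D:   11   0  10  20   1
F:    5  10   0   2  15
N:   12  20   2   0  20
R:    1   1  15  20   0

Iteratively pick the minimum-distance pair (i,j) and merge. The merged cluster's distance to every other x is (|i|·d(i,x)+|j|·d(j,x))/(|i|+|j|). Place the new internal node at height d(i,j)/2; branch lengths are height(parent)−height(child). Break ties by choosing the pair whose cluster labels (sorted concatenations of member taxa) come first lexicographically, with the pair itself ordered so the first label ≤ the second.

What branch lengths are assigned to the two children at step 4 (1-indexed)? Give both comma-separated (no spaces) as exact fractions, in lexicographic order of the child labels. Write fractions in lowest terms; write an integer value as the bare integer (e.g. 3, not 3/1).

23/6,35/6

step 1: merge (B,R) at d=1; branch lengths B→1/2, R→1/2; new cluster BR
  updated: d(BR,D)=6, d(BR,F)=10, d(BR,N)=16
step 2: merge (F,N) at d=2; branch lengths F→1, N→1; new cluster FN
  updated: d(BR,FN)=13, d(D,FN)=15
step 3: merge (BR,D) at d=6; branch lengths BR→5/2, D→3; new cluster BDR
  updated: d(BDR,FN)=41/3
step 4: merge (BDR,FN) at d=41/3; branch lengths BDR→23/6, FN→35/6; new cluster BDFNR
final tree: (((B:1/2,R:1/2):5/2,D:3):23/6,(F:1,N:1):35/6)
total length: 109/6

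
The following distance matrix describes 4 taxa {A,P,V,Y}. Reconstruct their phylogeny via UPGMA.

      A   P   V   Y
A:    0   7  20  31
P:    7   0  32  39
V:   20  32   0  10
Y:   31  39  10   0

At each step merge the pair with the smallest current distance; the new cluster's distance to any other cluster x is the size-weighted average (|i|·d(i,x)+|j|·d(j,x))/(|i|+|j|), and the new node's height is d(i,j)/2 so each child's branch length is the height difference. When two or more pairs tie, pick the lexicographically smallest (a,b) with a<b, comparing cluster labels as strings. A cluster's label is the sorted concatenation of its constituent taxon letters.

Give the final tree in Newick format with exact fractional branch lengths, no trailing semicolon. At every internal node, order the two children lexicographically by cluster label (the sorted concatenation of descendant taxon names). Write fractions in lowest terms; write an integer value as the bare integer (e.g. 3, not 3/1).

((A:7/2,P:7/2):47/4,(V:5,Y:5):41/4)

1. join A+P (d=7) ⇒ AP; edges |A|=7/2, |P|=7/2
  updated: d(AP,V)=26, d(AP,Y)=35
2. join V+Y (d=10) ⇒ VY; edges |V|=5, |Y|=5
  updated: d(AP,VY)=61/2
3. join AP+VY (d=61/2) ⇒ APVY; edges |AP|=47/4, |VY|=41/4
final tree: ((A:7/2,P:7/2):47/4,(V:5,Y:5):41/4)
total length: 39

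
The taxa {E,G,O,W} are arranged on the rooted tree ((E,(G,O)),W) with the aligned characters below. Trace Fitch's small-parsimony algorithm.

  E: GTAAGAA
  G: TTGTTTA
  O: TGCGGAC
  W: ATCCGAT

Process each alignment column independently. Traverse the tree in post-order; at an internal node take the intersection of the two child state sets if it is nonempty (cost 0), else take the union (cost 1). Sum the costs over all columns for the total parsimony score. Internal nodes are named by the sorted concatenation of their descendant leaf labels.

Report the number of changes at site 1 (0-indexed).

1

[col 0] GO: children G:{T}, O:{T} ∩→ {T}; cost 0
[col 0] EGO: children E:{G}, GO:{T} ∪→ {G,T}; cost 1
[col 0] EGOW: children EGO:{G,T}, W:{A} ∪→ {A,G,T}; cost 1
[col 1] GO: children G:{T}, O:{G} ∪→ {G,T}; cost 1
[col 1] EGO: children E:{T}, GO:{G,T} ∩→ {T}; cost 0
[col 1] EGOW: children EGO:{T}, W:{T} ∩→ {T}; cost 0
[col 2] GO: children G:{G}, O:{C} ∪→ {C,G}; cost 1
[col 2] EGO: children E:{A}, GO:{C,G} ∪→ {A,C,G}; cost 1
[col 2] EGOW: children EGO:{A,C,G}, W:{C} ∩→ {C}; cost 0
[col 3] GO: children G:{T}, O:{G} ∪→ {G,T}; cost 1
[col 3] EGO: children E:{A}, GO:{G,T} ∪→ {A,G,T}; cost 1
[col 3] EGOW: children EGO:{A,G,T}, W:{C} ∪→ {A,C,G,T}; cost 1
[col 4] GO: children G:{T}, O:{G} ∪→ {G,T}; cost 1
[col 4] EGO: children E:{G}, GO:{G,T} ∩→ {G}; cost 0
[col 4] EGOW: children EGO:{G}, W:{G} ∩→ {G}; cost 0
[col 5] GO: children G:{T}, O:{A} ∪→ {A,T}; cost 1
[col 5] EGO: children E:{A}, GO:{A,T} ∩→ {A}; cost 0
[col 5] EGOW: children EGO:{A}, W:{A} ∩→ {A}; cost 0
[col 6] GO: children G:{A}, O:{C} ∪→ {A,C}; cost 1
[col 6] EGO: children E:{A}, GO:{A,C} ∩→ {A}; cost 0
[col 6] EGOW: children EGO:{A}, W:{T} ∪→ {A,T}; cost 1
per-site changes: [2, 1, 2, 3, 1, 1, 2]; total = 12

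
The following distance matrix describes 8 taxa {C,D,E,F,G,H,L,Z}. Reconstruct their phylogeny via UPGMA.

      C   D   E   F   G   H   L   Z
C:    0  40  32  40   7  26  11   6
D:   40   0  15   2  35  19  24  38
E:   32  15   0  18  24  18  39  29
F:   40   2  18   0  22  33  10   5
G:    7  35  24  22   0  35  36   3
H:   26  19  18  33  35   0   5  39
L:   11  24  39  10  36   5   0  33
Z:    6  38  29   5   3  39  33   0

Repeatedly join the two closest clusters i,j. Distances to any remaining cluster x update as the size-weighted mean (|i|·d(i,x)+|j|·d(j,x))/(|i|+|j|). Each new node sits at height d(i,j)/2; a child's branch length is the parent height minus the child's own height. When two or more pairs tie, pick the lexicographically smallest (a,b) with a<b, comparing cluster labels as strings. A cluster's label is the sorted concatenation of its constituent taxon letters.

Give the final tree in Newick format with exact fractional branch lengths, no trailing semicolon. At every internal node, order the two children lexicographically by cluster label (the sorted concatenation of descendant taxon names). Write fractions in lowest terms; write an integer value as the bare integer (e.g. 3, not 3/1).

((C:13/4,(G:3/2,Z:3/2):7/4):139/12,(((D:1,F:1):29/4,E:33/4):11/3,(H:5/2,L:5/2):113/12):35/12)

step 1: merge (D,F) at d=2; branch lengths D→1, F→1; new cluster DF
  updated: d(C,DF)=40, d(DF,E)=33/2, d(DF,G)=57/2, d(DF,H)=26, d(DF,L)=17, d(DF,Z)=43/2
step 2: merge (G,Z) at d=3; branch lengths G→3/2, Z→3/2; new cluster GZ
  updated: d(C,GZ)=13/2, d(DF,GZ)=25, d(E,GZ)=53/2, d(GZ,H)=37, d(GZ,L)=69/2
step 3: merge (H,L) at d=5; branch lengths H→5/2, L→5/2; new cluster HL
  updated: d(C,HL)=37/2, d(DF,HL)=43/2, d(E,HL)=57/2, d(GZ,HL)=143/4
step 4: merge (C,GZ) at d=13/2; branch lengths C→13/4, GZ→7/4; new cluster CGZ
  updated: d(CGZ,DF)=30, d(CGZ,E)=85/3, d(CGZ,HL)=30
step 5: merge (DF,E) at d=33/2; branch lengths DF→29/4, E→33/4; new cluster DEF
  updated: d(CGZ,DEF)=265/9, d(DEF,HL)=143/6
step 6: merge (DEF,HL) at d=143/6; branch lengths DEF→11/3, HL→113/12; new cluster DEFHL
  updated: d(CGZ,DEFHL)=89/3
step 7: merge (CGZ,DEFHL) at d=89/3; branch lengths CGZ→139/12, DEFHL→35/12; new cluster CDEFGHLZ
final tree: ((C:13/4,(G:3/2,Z:3/2):7/4):139/12,(((D:1,F:1):29/4,E:33/4):11/3,(H:5/2,L:5/2):113/12):35/12)
total length: 697/12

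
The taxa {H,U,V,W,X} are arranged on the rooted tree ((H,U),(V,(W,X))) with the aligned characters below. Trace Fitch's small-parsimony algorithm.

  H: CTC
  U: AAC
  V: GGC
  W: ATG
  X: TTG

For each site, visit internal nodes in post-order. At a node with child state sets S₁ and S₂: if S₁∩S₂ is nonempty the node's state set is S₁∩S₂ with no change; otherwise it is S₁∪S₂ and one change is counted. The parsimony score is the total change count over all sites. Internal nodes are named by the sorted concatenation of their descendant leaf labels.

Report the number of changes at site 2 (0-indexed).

1

site 0, node HU: H={C} ∪ U={A} → {A,C} (+1)
site 0, node WX: W={A} ∪ X={T} → {A,T} (+1)
site 0, node VWX: V={G} ∪ WX={A,T} → {A,G,T} (+1)
site 0, node HUVWX: HU={A,C} ∩ VWX={A,G,T} → {A} (+0)
site 1, node HU: H={T} ∪ U={A} → {A,T} (+1)
site 1, node WX: W={T} ∩ X={T} → {T} (+0)
site 1, node VWX: V={G} ∪ WX={T} → {G,T} (+1)
site 1, node HUVWX: HU={A,T} ∩ VWX={G,T} → {T} (+0)
site 2, node HU: H={C} ∩ U={C} → {C} (+0)
site 2, node WX: W={G} ∩ X={G} → {G} (+0)
site 2, node VWX: V={C} ∪ WX={G} → {C,G} (+1)
site 2, node HUVWX: HU={C} ∩ VWX={C,G} → {C} (+0)
per-site changes: [3, 2, 1]; total = 6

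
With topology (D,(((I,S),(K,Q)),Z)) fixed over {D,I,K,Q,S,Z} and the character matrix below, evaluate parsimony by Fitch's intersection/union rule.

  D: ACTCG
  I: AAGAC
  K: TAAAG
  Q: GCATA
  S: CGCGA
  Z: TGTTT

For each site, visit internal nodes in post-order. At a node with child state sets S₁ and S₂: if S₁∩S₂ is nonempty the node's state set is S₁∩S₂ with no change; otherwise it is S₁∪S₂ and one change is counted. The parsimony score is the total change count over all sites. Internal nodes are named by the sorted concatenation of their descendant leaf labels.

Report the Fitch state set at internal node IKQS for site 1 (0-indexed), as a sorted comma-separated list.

[col 0] IS: children I:{A}, S:{C} ∪→ {A,C}; cost 1
[col 0] KQ: children K:{T}, Q:{G} ∪→ {G,T}; cost 1
[col 0] IKQS: children IS:{A,C}, KQ:{G,T} ∪→ {A,C,G,T}; cost 1
[col 0] IKQSZ: children IKQS:{A,C,G,T}, Z:{T} ∩→ {T}; cost 0
[col 0] DIKQSZ: children D:{A}, IKQSZ:{T} ∪→ {A,T}; cost 1
[col 1] IS: children I:{A}, S:{G} ∪→ {A,G}; cost 1
[col 1] KQ: children K:{A}, Q:{C} ∪→ {A,C}; cost 1
[col 1] IKQS: children IS:{A,G}, KQ:{A,C} ∩→ {A}; cost 0
[col 1] IKQSZ: children IKQS:{A}, Z:{G} ∪→ {A,G}; cost 1
[col 1] DIKQSZ: children D:{C}, IKQSZ:{A,G} ∪→ {A,C,G}; cost 1
[col 2] IS: children I:{G}, S:{C} ∪→ {C,G}; cost 1
[col 2] KQ: children K:{A}, Q:{A} ∩→ {A}; cost 0
[col 2] IKQS: children IS:{C,G}, KQ:{A} ∪→ {A,C,G}; cost 1
[col 2] IKQSZ: children IKQS:{A,C,G}, Z:{T} ∪→ {A,C,G,T}; cost 1
[col 2] DIKQSZ: children D:{T}, IKQSZ:{A,C,G,T} ∩→ {T}; cost 0
[col 3] IS: children I:{A}, S:{G} ∪→ {A,G}; cost 1
[col 3] KQ: children K:{A}, Q:{T} ∪→ {A,T}; cost 1
[col 3] IKQS: children IS:{A,G}, KQ:{A,T} ∩→ {A}; cost 0
[col 3] IKQSZ: children IKQS:{A}, Z:{T} ∪→ {A,T}; cost 1
[col 3] DIKQSZ: children D:{C}, IKQSZ:{A,T} ∪→ {A,C,T}; cost 1
[col 4] IS: children I:{C}, S:{A} ∪→ {A,C}; cost 1
[col 4] KQ: children K:{G}, Q:{A} ∪→ {A,G}; cost 1
[col 4] IKQS: children IS:{A,C}, KQ:{A,G} ∩→ {A}; cost 0
[col 4] IKQSZ: children IKQS:{A}, Z:{T} ∪→ {A,T}; cost 1
[col 4] DIKQSZ: children D:{G}, IKQSZ:{A,T} ∪→ {A,G,T}; cost 1
per-site changes: [4, 4, 3, 4, 4]; total = 19

A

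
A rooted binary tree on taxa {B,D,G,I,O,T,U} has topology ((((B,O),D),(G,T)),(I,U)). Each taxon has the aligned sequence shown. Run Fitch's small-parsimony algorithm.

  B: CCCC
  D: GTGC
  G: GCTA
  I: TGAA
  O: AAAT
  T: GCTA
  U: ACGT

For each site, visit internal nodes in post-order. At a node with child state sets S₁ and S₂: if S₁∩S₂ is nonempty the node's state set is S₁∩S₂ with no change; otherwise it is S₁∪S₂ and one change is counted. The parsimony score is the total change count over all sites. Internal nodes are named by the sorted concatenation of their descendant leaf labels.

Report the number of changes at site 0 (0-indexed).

4

[col 0] BO: children B:{C}, O:{A} ∪→ {A,C}; cost 1
[col 0] BDO: children BO:{A,C}, D:{G} ∪→ {A,C,G}; cost 1
[col 0] GT: children G:{G}, T:{G} ∩→ {G}; cost 0
[col 0] BDGOT: children BDO:{A,C,G}, GT:{G} ∩→ {G}; cost 0
[col 0] IU: children I:{T}, U:{A} ∪→ {A,T}; cost 1
[col 0] BDGIOTU: children BDGOT:{G}, IU:{A,T} ∪→ {A,G,T}; cost 1
[col 1] BO: children B:{C}, O:{A} ∪→ {A,C}; cost 1
[col 1] BDO: children BO:{A,C}, D:{T} ∪→ {A,C,T}; cost 1
[col 1] GT: children G:{C}, T:{C} ∩→ {C}; cost 0
[col 1] BDGOT: children BDO:{A,C,T}, GT:{C} ∩→ {C}; cost 0
[col 1] IU: children I:{G}, U:{C} ∪→ {C,G}; cost 1
[col 1] BDGIOTU: children BDGOT:{C}, IU:{C,G} ∩→ {C}; cost 0
[col 2] BO: children B:{C}, O:{A} ∪→ {A,C}; cost 1
[col 2] BDO: children BO:{A,C}, D:{G} ∪→ {A,C,G}; cost 1
[col 2] GT: children G:{T}, T:{T} ∩→ {T}; cost 0
[col 2] BDGOT: children BDO:{A,C,G}, GT:{T} ∪→ {A,C,G,T}; cost 1
[col 2] IU: children I:{A}, U:{G} ∪→ {A,G}; cost 1
[col 2] BDGIOTU: children BDGOT:{A,C,G,T}, IU:{A,G} ∩→ {A,G}; cost 0
[col 3] BO: children B:{C}, O:{T} ∪→ {C,T}; cost 1
[col 3] BDO: children BO:{C,T}, D:{C} ∩→ {C}; cost 0
[col 3] GT: children G:{A}, T:{A} ∩→ {A}; cost 0
[col 3] BDGOT: children BDO:{C}, GT:{A} ∪→ {A,C}; cost 1
[col 3] IU: children I:{A}, U:{T} ∪→ {A,T}; cost 1
[col 3] BDGIOTU: children BDGOT:{A,C}, IU:{A,T} ∩→ {A}; cost 0
per-site changes: [4, 3, 4, 3]; total = 14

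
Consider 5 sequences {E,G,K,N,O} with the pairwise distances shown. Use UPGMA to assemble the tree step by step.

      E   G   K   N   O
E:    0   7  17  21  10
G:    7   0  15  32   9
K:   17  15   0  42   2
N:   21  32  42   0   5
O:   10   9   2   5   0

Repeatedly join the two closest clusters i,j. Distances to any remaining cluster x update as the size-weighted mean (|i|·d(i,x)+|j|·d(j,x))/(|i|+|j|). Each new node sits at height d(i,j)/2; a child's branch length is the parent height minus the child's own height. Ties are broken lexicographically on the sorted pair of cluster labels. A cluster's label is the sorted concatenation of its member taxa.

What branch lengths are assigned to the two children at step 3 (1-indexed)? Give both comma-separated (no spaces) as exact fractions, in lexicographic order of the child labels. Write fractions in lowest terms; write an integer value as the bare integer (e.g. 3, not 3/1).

1. join K+O (d=2) ⇒ KO; edges |K|=1, |O|=1
  updated: d(E,KO)=27/2, d(G,KO)=12, d(KO,N)=47/2
2. join E+G (d=7) ⇒ EG; edges |E|=7/2, |G|=7/2
  updated: d(EG,KO)=51/4, d(EG,N)=53/2
3. join EG+KO (d=51/4) ⇒ EGKO; edges |EG|=23/8, |KO|=43/8
  updated: d(EGKO,N)=25
4. join EGKO+N (d=25) ⇒ EGKNO; edges |EGKO|=49/8, |N|=25/2
final tree: (((E:7/2,G:7/2):23/8,(K:1,O:1):43/8):49/8,N:25/2)
total length: 287/8

23/8,43/8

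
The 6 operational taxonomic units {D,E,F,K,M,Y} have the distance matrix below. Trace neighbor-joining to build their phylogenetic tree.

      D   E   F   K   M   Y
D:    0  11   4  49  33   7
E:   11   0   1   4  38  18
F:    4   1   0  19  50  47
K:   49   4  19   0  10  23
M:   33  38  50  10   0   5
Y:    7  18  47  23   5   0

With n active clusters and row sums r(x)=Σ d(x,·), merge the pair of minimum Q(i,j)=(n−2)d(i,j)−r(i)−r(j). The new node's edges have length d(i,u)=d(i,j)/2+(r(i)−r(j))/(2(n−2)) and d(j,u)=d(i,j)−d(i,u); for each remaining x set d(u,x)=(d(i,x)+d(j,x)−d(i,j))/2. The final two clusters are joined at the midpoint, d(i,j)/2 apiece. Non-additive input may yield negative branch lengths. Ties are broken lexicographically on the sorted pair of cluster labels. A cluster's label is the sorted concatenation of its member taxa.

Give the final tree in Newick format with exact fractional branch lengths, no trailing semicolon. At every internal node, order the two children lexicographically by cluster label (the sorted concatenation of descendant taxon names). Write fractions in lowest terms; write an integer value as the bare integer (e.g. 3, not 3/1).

(((D:75/16,F:-11/16):161/16,E:-97/16):221/32,(K:25/6,(M:7,Y:-2):59/6):221/32)

iteration 1: select M,Y (d=5, Q=-216); attach at lengths (7, -2); label the merged cluster MY
  updated: d(D,MY)=35/2, d(E,MY)=51/2, d(F,MY)=46, d(K,MY)=14
iteration 2: select K,MY (d=14, Q=-147); attach at lengths (25/6, 59/6); label the merged cluster KMY
  updated: d(D,KMY)=105/4, d(E,KMY)=31/4, d(F,KMY)=51/2
iteration 3: select D,F (d=4, Q=-255/4); attach at lengths (75/16, -11/16); label the merged cluster DF
  updated: d(DF,E)=4, d(DF,KMY)=191/8
iteration 4: select DF,E (d=4, Q=-285/8); attach at lengths (161/16, -97/16); label the merged cluster DEF
  updated: d(DEF,KMY)=221/16
iteration 5: select DEF,KMY (d=221/16); attach at lengths (221/32, 221/32); label the merged cluster DEFKMY
final tree: (((D:75/16,F:-11/16):161/16,E:-97/16):221/32,(K:25/6,(M:7,Y:-2):59/6):221/32)
total length: 653/16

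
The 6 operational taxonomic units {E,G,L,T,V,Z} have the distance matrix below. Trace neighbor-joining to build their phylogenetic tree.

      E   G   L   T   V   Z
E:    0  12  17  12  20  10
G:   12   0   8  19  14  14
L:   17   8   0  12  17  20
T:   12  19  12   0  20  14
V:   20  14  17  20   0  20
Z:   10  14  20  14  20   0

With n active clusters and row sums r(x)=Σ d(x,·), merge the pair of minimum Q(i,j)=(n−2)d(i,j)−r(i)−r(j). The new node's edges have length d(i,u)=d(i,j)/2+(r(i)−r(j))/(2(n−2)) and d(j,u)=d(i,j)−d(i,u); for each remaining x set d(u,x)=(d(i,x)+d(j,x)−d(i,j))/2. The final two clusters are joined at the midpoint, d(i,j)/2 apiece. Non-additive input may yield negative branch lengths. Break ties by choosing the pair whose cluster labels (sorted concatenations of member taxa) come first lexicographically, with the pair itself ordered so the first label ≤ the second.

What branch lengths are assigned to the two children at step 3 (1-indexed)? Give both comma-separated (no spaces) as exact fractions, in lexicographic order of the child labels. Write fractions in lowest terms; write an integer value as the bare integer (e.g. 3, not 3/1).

step 1: merge (E,Z) at d=10, Q=-109; branch lengths E→33/8, Z→47/8; new cluster EZ
  updated: d(EZ,G)=8, d(EZ,L)=27/2, d(EZ,T)=8, d(EZ,V)=15
step 2: merge (EZ,T) at d=8, Q=-159/2; branch lengths EZ→19/12, T→77/12; new cluster ETZ
  updated: d(ETZ,G)=19/2, d(ETZ,L)=35/4, d(ETZ,V)=27/2
step 3: merge (ETZ,V) at d=27/2, Q=-197/4; branch lengths ETZ→57/16, V→159/16; new cluster ETVZ
  updated: d(ETVZ,G)=5, d(ETVZ,L)=49/8
step 4: merge (ETVZ,G) at d=5, Q=-153/8; branch lengths ETVZ→25/16, G→55/16; new cluster EGTVZ
  updated: d(EGTVZ,L)=73/16
step 5: merge (EGTVZ,L) at d=73/16; branch lengths EGTVZ→73/32, L→73/32; new cluster EGLTVZ
final tree: (((((E:33/8,Z:47/8):19/12,T:77/12):57/16,V:159/16):25/16,G:55/16):73/32,L:73/32)
total length: 657/16

57/16,159/16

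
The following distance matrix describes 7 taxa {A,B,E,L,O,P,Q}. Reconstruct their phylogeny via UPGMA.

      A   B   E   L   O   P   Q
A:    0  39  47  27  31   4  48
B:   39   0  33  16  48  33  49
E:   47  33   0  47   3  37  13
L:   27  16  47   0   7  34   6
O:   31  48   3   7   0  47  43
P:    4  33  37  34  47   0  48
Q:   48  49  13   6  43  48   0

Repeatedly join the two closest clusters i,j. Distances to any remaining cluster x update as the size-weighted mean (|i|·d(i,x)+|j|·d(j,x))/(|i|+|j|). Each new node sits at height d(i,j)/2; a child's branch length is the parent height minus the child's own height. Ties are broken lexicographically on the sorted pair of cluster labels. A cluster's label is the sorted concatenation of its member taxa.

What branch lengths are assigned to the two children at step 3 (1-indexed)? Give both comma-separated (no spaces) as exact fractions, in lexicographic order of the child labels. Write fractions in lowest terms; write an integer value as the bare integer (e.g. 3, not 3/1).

iteration 1: select E,O (d=3); attach at lengths (3/2, 3/2); label the merged cluster EO
  updated: d(A,EO)=39, d(B,EO)=81/2, d(EO,L)=27, d(EO,P)=42, d(EO,Q)=28
iteration 2: select A,P (d=4); attach at lengths (2, 2); label the merged cluster AP
  updated: d(AP,B)=36, d(AP,EO)=81/2, d(AP,L)=61/2, d(AP,Q)=48
iteration 3: select L,Q (d=6); attach at lengths (3, 3); label the merged cluster LQ
  updated: d(AP,LQ)=157/4, d(B,LQ)=65/2, d(EO,LQ)=55/2
iteration 4: select EO,LQ (d=55/2); attach at lengths (49/4, 43/4); label the merged cluster ELOQ
  updated: d(AP,ELOQ)=319/8, d(B,ELOQ)=73/2
iteration 5: select AP,B (d=36); attach at lengths (16, 18); label the merged cluster ABP
  updated: d(ABP,ELOQ)=155/4
iteration 6: select ABP,ELOQ (d=155/4); attach at lengths (11/8, 45/8); label the merged cluster ABELOPQ
final tree: (((A:2,P:2):16,B:18):11/8,((E:3/2,O:3/2):49/4,(L:3,Q:3):43/4):45/8)
total length: 77

3,3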